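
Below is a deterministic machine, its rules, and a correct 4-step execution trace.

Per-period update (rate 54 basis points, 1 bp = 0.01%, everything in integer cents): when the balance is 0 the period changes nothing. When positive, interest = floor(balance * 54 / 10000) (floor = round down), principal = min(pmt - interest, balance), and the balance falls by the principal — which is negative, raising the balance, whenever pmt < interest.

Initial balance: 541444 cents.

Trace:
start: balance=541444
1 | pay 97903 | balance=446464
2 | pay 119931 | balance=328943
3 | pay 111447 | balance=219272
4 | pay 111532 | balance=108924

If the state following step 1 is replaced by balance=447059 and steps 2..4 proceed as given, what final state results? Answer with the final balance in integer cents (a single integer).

state after step 1 := balance=447059
2 | pay 119931 | balance=329542
3 | pay 111447 | balance=219874
4 | pay 111532 | balance=109529

109529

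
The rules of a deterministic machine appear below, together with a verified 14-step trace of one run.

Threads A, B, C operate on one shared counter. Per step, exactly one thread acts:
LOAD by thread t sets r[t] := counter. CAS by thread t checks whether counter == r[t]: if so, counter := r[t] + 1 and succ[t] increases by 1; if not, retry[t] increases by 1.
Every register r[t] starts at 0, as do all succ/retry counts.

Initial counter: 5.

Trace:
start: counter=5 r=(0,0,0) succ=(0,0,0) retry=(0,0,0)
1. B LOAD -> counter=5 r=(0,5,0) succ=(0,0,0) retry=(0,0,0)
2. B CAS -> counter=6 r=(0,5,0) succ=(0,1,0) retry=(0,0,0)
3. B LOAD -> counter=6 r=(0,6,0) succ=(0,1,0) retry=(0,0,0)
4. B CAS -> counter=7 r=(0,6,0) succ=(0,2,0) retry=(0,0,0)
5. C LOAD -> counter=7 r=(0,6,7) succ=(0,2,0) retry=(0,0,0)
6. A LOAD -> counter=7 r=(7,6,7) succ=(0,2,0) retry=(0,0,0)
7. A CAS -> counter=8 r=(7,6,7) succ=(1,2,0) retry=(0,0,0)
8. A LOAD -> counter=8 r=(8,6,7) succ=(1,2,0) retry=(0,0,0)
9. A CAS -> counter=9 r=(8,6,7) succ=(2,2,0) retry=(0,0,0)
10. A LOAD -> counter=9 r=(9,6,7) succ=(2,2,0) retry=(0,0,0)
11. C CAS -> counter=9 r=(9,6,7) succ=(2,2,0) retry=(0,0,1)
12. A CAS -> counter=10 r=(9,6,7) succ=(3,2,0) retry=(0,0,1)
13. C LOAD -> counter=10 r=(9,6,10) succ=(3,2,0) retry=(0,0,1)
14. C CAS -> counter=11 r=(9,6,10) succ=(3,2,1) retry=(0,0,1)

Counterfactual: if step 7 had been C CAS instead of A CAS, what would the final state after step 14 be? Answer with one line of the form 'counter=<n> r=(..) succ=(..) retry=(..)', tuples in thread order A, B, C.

(re-executing from step 7 with the substitution; state before step 7: counter=7 r=(7,6,7) succ=(0,2,0) retry=(0,0,0))
7. C CAS -> counter=8 r=(7,6,7) succ=(0,2,1) retry=(0,0,0)
8. A LOAD -> counter=8 r=(8,6,7) succ=(0,2,1) retry=(0,0,0)
9. A CAS -> counter=9 r=(8,6,7) succ=(1,2,1) retry=(0,0,0)
10. A LOAD -> counter=9 r=(9,6,7) succ=(1,2,1) retry=(0,0,0)
11. C CAS -> counter=9 r=(9,6,7) succ=(1,2,1) retry=(0,0,1)
12. A CAS -> counter=10 r=(9,6,7) succ=(2,2,1) retry=(0,0,1)
13. C LOAD -> counter=10 r=(9,6,10) succ=(2,2,1) retry=(0,0,1)
14. C CAS -> counter=11 r=(9,6,10) succ=(2,2,2) retry=(0,0,1)

counter=11 r=(9,6,10) succ=(2,2,2) retry=(0,0,1)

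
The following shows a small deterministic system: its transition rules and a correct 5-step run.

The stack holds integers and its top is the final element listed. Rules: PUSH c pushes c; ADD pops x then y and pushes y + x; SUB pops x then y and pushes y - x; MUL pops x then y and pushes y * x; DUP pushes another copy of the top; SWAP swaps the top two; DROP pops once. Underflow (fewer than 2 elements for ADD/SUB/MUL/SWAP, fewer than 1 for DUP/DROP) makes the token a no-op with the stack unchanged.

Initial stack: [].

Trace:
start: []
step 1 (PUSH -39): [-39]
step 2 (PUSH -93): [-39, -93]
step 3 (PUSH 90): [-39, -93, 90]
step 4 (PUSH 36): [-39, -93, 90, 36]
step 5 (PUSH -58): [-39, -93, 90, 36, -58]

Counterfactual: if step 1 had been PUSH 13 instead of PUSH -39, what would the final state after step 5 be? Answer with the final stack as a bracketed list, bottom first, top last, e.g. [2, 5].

[13, -93, 90, 36, -58]

(re-executing from step 1 with the substitution; state before step 1: [])
step 1 (PUSH 13): [13]
step 2 (PUSH -93): [13, -93]
step 3 (PUSH 90): [13, -93, 90]
step 4 (PUSH 36): [13, -93, 90, 36]
step 5 (PUSH -58): [13, -93, 90, 36, -58]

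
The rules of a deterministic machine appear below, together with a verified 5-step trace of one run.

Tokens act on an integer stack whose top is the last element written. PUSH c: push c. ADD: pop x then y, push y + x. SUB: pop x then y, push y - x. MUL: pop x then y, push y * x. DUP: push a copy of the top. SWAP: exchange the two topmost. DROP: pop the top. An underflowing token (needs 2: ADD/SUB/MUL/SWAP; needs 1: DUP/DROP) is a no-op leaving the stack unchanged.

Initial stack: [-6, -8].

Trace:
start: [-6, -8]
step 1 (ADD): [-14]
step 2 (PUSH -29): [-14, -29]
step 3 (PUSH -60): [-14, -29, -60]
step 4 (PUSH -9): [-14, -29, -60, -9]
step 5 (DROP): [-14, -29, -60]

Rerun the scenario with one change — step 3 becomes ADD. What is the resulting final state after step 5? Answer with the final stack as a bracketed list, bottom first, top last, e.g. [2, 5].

[-43]

(re-executing from step 3 with the substitution; state before step 3: [-14, -29])
step 3 (ADD): [-43]
step 4 (PUSH -9): [-43, -9]
step 5 (DROP): [-43]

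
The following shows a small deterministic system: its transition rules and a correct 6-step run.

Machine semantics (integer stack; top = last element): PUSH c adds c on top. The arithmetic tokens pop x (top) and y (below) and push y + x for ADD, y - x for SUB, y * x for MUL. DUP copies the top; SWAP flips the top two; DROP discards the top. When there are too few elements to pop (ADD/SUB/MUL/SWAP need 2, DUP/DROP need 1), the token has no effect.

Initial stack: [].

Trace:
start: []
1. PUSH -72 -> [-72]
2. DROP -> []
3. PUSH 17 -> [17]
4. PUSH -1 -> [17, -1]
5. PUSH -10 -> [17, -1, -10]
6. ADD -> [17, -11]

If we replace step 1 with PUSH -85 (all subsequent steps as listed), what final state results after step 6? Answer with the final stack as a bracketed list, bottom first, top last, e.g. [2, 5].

(re-executing from step 1 with the substitution; state before step 1: [])
1. PUSH -85 -> [-85]
2. DROP -> []
3. PUSH 17 -> [17]
4. PUSH -1 -> [17, -1]
5. PUSH -10 -> [17, -1, -10]
6. ADD -> [17, -11]

[17, -11]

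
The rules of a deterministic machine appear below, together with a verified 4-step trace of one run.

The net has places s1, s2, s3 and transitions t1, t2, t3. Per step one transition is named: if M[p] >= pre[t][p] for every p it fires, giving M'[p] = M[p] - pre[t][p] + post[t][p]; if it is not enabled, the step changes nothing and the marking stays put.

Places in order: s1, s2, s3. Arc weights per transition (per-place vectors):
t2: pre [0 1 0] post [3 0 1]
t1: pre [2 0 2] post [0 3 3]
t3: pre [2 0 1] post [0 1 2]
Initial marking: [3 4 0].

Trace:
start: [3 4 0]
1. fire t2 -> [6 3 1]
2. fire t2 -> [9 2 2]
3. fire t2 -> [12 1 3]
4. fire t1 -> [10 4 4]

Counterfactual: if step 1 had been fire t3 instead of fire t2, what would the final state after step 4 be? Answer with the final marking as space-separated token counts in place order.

(re-executing from step 1 with the substitution; state before step 1: [3 4 0])
1. fire t3 -> [3 4 0]
2. fire t2 -> [6 3 1]
3. fire t2 -> [9 2 2]
4. fire t1 -> [7 5 3]

7 5 3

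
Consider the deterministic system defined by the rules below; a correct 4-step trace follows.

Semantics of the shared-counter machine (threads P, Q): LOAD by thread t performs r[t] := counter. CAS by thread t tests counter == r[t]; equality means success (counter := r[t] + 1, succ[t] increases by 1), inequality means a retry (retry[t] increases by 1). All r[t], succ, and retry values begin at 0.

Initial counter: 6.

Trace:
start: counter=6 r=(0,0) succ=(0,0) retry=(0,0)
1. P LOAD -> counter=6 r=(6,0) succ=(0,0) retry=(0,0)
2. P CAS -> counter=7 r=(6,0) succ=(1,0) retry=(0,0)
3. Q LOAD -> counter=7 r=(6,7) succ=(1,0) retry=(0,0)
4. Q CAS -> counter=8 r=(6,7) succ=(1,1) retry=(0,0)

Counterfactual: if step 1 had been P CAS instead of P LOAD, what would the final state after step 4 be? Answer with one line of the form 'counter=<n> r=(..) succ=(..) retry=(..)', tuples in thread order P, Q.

counter=7 r=(0,6) succ=(0,1) retry=(2,0)

(re-executing from step 1 with the substitution; state before step 1: counter=6 r=(0,0) succ=(0,0) retry=(0,0))
1. P CAS -> counter=6 r=(0,0) succ=(0,0) retry=(1,0)
2. P CAS -> counter=6 r=(0,0) succ=(0,0) retry=(2,0)
3. Q LOAD -> counter=6 r=(0,6) succ=(0,0) retry=(2,0)
4. Q CAS -> counter=7 r=(0,6) succ=(0,1) retry=(2,0)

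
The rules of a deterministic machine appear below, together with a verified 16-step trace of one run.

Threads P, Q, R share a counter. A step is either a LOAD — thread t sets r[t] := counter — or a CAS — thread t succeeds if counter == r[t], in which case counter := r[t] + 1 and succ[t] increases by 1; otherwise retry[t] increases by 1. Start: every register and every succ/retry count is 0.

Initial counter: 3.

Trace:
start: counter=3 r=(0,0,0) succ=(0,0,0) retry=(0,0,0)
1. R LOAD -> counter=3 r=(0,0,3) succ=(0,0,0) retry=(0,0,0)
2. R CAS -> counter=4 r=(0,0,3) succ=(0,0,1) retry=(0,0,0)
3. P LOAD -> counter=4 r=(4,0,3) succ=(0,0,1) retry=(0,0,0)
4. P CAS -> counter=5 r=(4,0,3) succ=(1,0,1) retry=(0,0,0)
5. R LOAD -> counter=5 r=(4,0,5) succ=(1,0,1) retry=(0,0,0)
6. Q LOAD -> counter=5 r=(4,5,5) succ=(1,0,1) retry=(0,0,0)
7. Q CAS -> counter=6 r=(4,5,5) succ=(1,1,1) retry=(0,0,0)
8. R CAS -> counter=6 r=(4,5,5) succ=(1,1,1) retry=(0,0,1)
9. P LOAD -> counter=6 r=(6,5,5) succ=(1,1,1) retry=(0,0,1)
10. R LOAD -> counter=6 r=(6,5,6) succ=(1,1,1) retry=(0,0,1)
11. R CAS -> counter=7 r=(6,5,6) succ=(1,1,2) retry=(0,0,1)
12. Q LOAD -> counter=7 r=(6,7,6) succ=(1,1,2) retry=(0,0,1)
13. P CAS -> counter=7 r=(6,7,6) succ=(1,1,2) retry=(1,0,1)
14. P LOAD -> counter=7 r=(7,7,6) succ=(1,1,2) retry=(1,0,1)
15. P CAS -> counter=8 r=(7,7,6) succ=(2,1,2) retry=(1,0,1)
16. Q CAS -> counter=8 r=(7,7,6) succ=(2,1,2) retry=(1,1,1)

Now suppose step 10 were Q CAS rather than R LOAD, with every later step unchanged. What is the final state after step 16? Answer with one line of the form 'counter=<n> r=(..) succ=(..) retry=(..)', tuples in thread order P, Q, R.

counter=8 r=(7,6,5) succ=(3,1,1) retry=(0,2,2)

(re-executing from step 10 with the substitution; state before step 10: counter=6 r=(6,5,5) succ=(1,1,1) retry=(0,0,1))
10. Q CAS -> counter=6 r=(6,5,5) succ=(1,1,1) retry=(0,1,1)
11. R CAS -> counter=6 r=(6,5,5) succ=(1,1,1) retry=(0,1,2)
12. Q LOAD -> counter=6 r=(6,6,5) succ=(1,1,1) retry=(0,1,2)
13. P CAS -> counter=7 r=(6,6,5) succ=(2,1,1) retry=(0,1,2)
14. P LOAD -> counter=7 r=(7,6,5) succ=(2,1,1) retry=(0,1,2)
15. P CAS -> counter=8 r=(7,6,5) succ=(3,1,1) retry=(0,1,2)
16. Q CAS -> counter=8 r=(7,6,5) succ=(3,1,1) retry=(0,2,2)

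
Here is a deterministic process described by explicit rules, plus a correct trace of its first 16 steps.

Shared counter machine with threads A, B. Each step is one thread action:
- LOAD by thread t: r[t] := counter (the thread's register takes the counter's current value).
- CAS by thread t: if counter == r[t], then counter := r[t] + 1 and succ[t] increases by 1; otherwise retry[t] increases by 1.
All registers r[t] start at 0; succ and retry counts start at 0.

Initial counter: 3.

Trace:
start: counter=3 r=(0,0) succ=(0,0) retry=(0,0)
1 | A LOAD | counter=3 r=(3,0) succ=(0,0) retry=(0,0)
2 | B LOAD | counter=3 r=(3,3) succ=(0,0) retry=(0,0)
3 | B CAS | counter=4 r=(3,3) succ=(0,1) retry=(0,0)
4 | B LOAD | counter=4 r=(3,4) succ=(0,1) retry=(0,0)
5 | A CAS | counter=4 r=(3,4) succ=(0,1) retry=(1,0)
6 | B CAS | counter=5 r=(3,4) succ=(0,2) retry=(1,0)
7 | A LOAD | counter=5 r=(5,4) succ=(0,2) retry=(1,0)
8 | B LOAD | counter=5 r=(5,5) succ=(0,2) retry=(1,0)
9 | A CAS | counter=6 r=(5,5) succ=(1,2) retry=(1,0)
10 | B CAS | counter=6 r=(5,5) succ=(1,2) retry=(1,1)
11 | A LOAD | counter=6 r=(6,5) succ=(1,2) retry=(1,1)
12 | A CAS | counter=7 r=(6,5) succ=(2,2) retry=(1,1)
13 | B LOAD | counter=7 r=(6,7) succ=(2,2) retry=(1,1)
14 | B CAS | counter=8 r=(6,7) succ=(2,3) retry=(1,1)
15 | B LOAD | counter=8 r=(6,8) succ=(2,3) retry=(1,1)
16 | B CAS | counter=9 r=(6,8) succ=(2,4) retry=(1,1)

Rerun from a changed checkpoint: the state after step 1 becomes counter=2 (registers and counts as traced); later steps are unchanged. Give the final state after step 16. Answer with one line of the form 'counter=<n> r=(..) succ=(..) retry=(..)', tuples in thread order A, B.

counter=8 r=(5,7) succ=(3,3) retry=(0,2)

state after step 1 := counter=2 r=(3,0) succ=(0,0) retry=(0,0)
2 | B LOAD | counter=2 r=(3,2) succ=(0,0) retry=(0,0)
3 | B CAS | counter=3 r=(3,2) succ=(0,1) retry=(0,0)
4 | B LOAD | counter=3 r=(3,3) succ=(0,1) retry=(0,0)
5 | A CAS | counter=4 r=(3,3) succ=(1,1) retry=(0,0)
6 | B CAS | counter=4 r=(3,3) succ=(1,1) retry=(0,1)
7 | A LOAD | counter=4 r=(4,3) succ=(1,1) retry=(0,1)
8 | B LOAD | counter=4 r=(4,4) succ=(1,1) retry=(0,1)
9 | A CAS | counter=5 r=(4,4) succ=(2,1) retry=(0,1)
10 | B CAS | counter=5 r=(4,4) succ=(2,1) retry=(0,2)
11 | A LOAD | counter=5 r=(5,4) succ=(2,1) retry=(0,2)
12 | A CAS | counter=6 r=(5,4) succ=(3,1) retry=(0,2)
13 | B LOAD | counter=6 r=(5,6) succ=(3,1) retry=(0,2)
14 | B CAS | counter=7 r=(5,6) succ=(3,2) retry=(0,2)
15 | B LOAD | counter=7 r=(5,7) succ=(3,2) retry=(0,2)
16 | B CAS | counter=8 r=(5,7) succ=(3,3) retry=(0,2)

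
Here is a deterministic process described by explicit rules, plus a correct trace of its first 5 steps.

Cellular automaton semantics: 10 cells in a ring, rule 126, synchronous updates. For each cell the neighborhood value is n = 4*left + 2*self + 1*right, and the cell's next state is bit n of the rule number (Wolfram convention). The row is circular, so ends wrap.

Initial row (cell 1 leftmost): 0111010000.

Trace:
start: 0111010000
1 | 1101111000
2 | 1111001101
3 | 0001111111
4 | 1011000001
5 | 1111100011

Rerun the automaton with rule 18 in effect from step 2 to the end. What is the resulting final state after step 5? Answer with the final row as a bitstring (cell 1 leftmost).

(re-executing steps 2..5 under rule 18; state before step 2: 1101111000)
2 | 0000000101
3 | 1000001000
4 | 0100010101
5 | 0010100000

0010100000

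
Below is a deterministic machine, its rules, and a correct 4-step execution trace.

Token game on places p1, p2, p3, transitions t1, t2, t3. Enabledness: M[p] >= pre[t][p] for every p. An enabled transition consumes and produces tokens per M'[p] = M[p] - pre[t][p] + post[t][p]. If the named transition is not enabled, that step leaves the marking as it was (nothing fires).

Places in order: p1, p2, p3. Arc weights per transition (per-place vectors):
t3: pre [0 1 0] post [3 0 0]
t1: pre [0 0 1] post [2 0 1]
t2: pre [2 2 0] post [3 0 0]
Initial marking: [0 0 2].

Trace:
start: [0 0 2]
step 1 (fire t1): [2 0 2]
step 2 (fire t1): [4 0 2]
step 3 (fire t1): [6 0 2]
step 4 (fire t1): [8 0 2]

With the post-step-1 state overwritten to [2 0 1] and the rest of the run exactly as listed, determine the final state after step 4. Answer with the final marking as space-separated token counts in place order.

8 0 1

state after step 1 := [2 0 1]
step 2 (fire t1): [4 0 1]
step 3 (fire t1): [6 0 1]
step 4 (fire t1): [8 0 1]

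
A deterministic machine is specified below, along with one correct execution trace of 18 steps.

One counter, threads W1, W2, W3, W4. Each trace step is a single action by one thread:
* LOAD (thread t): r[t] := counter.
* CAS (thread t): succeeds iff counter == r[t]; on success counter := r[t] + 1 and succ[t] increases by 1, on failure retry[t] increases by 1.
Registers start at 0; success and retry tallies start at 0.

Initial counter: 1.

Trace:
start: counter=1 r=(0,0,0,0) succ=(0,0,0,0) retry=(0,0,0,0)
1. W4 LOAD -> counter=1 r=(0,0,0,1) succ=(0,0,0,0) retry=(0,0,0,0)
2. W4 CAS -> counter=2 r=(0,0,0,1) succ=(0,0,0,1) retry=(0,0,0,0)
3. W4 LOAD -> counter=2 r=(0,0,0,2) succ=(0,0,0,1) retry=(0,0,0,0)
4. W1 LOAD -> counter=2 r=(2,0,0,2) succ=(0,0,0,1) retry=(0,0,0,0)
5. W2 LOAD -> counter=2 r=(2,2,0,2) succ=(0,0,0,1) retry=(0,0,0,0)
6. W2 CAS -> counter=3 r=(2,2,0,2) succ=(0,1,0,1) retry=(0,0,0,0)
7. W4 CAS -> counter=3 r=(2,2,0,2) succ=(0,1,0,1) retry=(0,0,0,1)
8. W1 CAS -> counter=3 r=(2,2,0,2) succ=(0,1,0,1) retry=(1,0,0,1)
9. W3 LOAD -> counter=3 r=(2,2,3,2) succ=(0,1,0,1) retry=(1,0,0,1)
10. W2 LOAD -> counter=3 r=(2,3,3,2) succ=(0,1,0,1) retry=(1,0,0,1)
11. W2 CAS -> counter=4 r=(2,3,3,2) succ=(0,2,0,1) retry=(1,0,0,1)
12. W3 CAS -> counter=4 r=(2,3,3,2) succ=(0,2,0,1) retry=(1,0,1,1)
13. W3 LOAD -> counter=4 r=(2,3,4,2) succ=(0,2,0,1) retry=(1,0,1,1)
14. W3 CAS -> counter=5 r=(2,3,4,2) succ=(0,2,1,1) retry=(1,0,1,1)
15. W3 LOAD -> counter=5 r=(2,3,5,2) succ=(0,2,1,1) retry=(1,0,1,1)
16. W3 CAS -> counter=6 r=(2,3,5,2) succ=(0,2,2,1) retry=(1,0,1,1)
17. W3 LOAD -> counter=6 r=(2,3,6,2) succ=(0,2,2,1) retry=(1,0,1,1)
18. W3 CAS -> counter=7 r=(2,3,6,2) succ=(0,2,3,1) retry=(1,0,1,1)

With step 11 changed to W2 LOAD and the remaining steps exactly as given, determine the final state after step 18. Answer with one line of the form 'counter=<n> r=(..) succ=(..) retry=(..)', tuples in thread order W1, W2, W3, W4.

counter=7 r=(2,3,6,2) succ=(0,1,4,1) retry=(1,0,0,1)

(re-executing from step 11 with the substitution; state before step 11: counter=3 r=(2,3,3,2) succ=(0,1,0,1) retry=(1,0,0,1))
11. W2 LOAD -> counter=3 r=(2,3,3,2) succ=(0,1,0,1) retry=(1,0,0,1)
12. W3 CAS -> counter=4 r=(2,3,3,2) succ=(0,1,1,1) retry=(1,0,0,1)
13. W3 LOAD -> counter=4 r=(2,3,4,2) succ=(0,1,1,1) retry=(1,0,0,1)
14. W3 CAS -> counter=5 r=(2,3,4,2) succ=(0,1,2,1) retry=(1,0,0,1)
15. W3 LOAD -> counter=5 r=(2,3,5,2) succ=(0,1,2,1) retry=(1,0,0,1)
16. W3 CAS -> counter=6 r=(2,3,5,2) succ=(0,1,3,1) retry=(1,0,0,1)
17. W3 LOAD -> counter=6 r=(2,3,6,2) succ=(0,1,3,1) retry=(1,0,0,1)
18. W3 CAS -> counter=7 r=(2,3,6,2) succ=(0,1,4,1) retry=(1,0,0,1)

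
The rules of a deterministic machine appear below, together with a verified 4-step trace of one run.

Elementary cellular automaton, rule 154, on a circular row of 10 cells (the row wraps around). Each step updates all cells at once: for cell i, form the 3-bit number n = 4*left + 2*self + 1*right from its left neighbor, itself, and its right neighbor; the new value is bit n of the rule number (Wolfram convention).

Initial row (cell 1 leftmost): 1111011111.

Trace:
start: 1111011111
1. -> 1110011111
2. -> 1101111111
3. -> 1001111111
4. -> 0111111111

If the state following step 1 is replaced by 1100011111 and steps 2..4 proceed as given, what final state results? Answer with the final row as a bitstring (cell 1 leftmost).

1001111110

state after step 1 := 1100011111
2. -> 1010111111
3. -> 0000111111
4. -> 1001111110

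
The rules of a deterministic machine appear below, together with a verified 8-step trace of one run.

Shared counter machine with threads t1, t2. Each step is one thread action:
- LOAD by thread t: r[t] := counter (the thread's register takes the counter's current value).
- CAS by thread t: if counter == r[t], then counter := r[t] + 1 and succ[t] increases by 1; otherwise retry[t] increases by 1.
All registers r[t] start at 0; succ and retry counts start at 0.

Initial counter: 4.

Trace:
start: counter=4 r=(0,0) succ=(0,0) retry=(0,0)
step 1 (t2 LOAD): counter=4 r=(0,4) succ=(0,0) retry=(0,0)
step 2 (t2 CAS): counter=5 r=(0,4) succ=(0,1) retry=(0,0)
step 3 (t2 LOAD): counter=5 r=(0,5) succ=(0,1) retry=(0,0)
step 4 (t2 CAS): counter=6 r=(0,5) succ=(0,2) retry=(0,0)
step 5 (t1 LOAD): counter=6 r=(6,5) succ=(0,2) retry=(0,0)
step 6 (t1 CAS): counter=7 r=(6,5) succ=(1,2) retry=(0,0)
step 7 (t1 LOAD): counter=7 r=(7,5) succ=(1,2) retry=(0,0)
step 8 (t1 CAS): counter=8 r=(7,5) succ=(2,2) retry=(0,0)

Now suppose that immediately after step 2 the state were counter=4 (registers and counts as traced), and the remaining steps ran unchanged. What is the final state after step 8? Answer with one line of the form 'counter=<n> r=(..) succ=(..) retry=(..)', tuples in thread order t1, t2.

state after step 2 := counter=4 r=(0,4) succ=(0,1) retry=(0,0)
step 3 (t2 LOAD): counter=4 r=(0,4) succ=(0,1) retry=(0,0)
step 4 (t2 CAS): counter=5 r=(0,4) succ=(0,2) retry=(0,0)
step 5 (t1 LOAD): counter=5 r=(5,4) succ=(0,2) retry=(0,0)
step 6 (t1 CAS): counter=6 r=(5,4) succ=(1,2) retry=(0,0)
step 7 (t1 LOAD): counter=6 r=(6,4) succ=(1,2) retry=(0,0)
step 8 (t1 CAS): counter=7 r=(6,4) succ=(2,2) retry=(0,0)

counter=7 r=(6,4) succ=(2,2) retry=(0,0)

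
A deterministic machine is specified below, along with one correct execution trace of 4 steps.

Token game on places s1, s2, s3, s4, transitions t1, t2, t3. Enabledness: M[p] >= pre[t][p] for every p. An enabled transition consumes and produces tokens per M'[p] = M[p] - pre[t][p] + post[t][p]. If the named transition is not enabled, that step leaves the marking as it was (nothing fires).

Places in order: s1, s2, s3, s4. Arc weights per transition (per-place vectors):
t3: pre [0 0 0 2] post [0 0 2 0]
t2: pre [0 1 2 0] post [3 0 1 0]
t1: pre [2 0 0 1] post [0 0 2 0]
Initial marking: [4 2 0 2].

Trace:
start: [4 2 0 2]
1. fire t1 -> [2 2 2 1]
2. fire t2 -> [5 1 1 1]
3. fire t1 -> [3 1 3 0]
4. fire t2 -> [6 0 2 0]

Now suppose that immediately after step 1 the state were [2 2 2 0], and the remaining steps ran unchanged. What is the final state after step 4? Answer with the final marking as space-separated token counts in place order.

state after step 1 := [2 2 2 0]
2. fire t2 -> [5 1 1 0]
3. fire t1 -> [5 1 1 0]
4. fire t2 -> [5 1 1 0]

5 1 1 0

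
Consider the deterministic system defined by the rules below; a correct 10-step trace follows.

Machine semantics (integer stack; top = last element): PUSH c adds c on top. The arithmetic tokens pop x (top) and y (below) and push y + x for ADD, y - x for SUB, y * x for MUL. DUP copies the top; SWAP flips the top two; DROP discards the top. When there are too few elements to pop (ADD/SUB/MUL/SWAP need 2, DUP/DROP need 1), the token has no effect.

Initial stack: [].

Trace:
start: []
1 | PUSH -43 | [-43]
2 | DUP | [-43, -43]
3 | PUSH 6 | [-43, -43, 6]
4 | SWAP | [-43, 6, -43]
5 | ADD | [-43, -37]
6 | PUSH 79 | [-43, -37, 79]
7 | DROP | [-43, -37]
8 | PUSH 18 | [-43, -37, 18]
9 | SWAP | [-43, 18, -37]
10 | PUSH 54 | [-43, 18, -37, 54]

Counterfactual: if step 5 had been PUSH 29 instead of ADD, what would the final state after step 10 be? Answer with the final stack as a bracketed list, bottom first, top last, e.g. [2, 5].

(re-executing from step 5 with the substitution; state before step 5: [-43, 6, -43])
5 | PUSH 29 | [-43, 6, -43, 29]
6 | PUSH 79 | [-43, 6, -43, 29, 79]
7 | DROP | [-43, 6, -43, 29]
8 | PUSH 18 | [-43, 6, -43, 29, 18]
9 | SWAP | [-43, 6, -43, 18, 29]
10 | PUSH 54 | [-43, 6, -43, 18, 29, 54]

[-43, 6, -43, 18, 29, 54]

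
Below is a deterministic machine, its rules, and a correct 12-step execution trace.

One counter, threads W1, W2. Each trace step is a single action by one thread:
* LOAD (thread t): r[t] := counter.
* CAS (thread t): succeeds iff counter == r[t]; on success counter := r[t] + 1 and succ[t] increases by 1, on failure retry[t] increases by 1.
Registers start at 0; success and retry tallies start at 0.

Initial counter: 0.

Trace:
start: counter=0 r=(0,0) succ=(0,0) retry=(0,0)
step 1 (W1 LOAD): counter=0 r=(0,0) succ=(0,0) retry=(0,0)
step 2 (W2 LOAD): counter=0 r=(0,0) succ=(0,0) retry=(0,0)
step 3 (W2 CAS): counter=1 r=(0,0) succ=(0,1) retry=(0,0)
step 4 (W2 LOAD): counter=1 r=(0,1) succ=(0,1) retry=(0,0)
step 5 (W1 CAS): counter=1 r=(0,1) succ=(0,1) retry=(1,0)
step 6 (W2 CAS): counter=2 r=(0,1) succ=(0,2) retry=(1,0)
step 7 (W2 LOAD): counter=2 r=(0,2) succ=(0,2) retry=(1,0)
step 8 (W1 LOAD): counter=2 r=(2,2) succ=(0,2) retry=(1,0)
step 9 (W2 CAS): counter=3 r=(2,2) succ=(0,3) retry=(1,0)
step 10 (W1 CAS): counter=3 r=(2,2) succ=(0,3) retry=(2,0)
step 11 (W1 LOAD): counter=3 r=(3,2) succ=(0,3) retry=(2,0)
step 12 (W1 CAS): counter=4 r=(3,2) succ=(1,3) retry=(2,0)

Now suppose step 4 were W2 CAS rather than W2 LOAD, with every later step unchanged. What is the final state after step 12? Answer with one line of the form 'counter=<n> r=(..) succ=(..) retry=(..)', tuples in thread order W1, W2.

counter=3 r=(2,1) succ=(1,2) retry=(2,2)

(re-executing from step 4 with the substitution; state before step 4: counter=1 r=(0,0) succ=(0,1) retry=(0,0))
step 4 (W2 CAS): counter=1 r=(0,0) succ=(0,1) retry=(0,1)
step 5 (W1 CAS): counter=1 r=(0,0) succ=(0,1) retry=(1,1)
step 6 (W2 CAS): counter=1 r=(0,0) succ=(0,1) retry=(1,2)
step 7 (W2 LOAD): counter=1 r=(0,1) succ=(0,1) retry=(1,2)
step 8 (W1 LOAD): counter=1 r=(1,1) succ=(0,1) retry=(1,2)
step 9 (W2 CAS): counter=2 r=(1,1) succ=(0,2) retry=(1,2)
step 10 (W1 CAS): counter=2 r=(1,1) succ=(0,2) retry=(2,2)
step 11 (W1 LOAD): counter=2 r=(2,1) succ=(0,2) retry=(2,2)
step 12 (W1 CAS): counter=3 r=(2,1) succ=(1,2) retry=(2,2)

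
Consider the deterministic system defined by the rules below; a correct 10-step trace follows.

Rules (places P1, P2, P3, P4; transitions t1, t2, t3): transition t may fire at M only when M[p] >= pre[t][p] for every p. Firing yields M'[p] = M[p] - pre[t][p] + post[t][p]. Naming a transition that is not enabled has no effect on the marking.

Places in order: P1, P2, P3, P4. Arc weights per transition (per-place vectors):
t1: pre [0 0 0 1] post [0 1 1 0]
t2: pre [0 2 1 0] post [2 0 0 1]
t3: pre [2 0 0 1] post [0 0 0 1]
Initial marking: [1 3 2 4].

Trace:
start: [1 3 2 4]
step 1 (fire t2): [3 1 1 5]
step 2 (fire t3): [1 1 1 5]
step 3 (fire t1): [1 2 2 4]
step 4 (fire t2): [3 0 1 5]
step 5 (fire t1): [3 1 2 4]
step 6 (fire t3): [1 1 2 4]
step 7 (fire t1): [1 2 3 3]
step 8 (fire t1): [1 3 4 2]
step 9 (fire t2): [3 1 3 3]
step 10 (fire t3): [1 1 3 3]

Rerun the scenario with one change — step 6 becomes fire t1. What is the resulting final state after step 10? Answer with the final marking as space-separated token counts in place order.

(re-executing from step 6 with the substitution; state before step 6: [3 1 2 4])
step 6 (fire t1): [3 2 3 3]
step 7 (fire t1): [3 3 4 2]
step 8 (fire t1): [3 4 5 1]
step 9 (fire t2): [5 2 4 2]
step 10 (fire t3): [3 2 4 2]

3 2 4 2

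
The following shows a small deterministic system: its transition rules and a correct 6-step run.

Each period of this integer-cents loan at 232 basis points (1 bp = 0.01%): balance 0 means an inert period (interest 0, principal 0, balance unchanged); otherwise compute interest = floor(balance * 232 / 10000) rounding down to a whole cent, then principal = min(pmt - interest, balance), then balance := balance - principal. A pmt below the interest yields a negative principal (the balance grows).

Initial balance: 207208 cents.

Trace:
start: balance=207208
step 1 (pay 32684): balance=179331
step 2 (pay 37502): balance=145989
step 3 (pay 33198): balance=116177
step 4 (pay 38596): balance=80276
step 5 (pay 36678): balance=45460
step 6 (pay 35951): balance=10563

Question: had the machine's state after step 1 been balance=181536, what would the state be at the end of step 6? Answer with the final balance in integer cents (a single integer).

13036

state after step 1 := balance=181536
step 2 (pay 37502): balance=148245
step 3 (pay 33198): balance=118486
step 4 (pay 38596): balance=82638
step 5 (pay 36678): balance=47877
step 6 (pay 35951): balance=13036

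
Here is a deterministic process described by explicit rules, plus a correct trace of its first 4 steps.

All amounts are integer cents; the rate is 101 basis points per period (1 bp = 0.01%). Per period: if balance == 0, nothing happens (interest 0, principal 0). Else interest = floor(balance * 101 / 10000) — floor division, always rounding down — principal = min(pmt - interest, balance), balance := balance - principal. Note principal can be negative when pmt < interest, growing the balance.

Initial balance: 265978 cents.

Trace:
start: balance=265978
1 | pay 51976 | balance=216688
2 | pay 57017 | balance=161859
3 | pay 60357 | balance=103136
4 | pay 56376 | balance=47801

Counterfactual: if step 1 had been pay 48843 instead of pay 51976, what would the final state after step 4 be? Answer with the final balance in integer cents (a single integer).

51030

(re-executing from step 1 with the substitution; state before step 1: balance=265978)
1 | pay 48843 | balance=219821
2 | pay 57017 | balance=165024
3 | pay 60357 | balance=106333
4 | pay 56376 | balance=51030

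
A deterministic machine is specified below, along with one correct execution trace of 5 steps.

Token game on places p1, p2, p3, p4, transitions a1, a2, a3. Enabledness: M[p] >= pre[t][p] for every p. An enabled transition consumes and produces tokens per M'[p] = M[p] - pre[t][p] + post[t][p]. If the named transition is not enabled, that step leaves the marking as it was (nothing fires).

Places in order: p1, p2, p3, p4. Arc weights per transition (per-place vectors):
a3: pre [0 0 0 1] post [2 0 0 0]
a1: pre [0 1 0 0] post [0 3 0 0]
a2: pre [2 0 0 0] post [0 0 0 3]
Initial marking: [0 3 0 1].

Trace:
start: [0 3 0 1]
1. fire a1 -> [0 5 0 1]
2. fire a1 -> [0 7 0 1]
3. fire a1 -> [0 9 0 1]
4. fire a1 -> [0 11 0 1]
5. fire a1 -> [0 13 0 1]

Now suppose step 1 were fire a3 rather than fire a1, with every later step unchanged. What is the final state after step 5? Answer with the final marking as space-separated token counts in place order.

(re-executing from step 1 with the substitution; state before step 1: [0 3 0 1])
1. fire a3 -> [2 3 0 0]
2. fire a1 -> [2 5 0 0]
3. fire a1 -> [2 7 0 0]
4. fire a1 -> [2 9 0 0]
5. fire a1 -> [2 11 0 0]

2 11 0 0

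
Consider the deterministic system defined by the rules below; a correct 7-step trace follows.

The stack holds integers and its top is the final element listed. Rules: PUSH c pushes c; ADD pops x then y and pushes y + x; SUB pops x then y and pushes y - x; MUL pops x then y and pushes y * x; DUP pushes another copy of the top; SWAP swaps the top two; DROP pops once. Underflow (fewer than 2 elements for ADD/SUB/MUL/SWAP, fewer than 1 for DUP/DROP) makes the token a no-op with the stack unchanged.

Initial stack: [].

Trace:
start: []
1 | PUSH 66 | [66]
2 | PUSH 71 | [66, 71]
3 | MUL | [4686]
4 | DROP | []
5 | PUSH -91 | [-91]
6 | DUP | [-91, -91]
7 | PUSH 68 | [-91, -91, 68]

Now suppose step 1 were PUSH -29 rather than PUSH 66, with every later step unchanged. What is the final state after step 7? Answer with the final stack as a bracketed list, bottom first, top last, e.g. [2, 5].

(re-executing from step 1 with the substitution; state before step 1: [])
1 | PUSH -29 | [-29]
2 | PUSH 71 | [-29, 71]
3 | MUL | [-2059]
4 | DROP | []
5 | PUSH -91 | [-91]
6 | DUP | [-91, -91]
7 | PUSH 68 | [-91, -91, 68]

[-91, -91, 68]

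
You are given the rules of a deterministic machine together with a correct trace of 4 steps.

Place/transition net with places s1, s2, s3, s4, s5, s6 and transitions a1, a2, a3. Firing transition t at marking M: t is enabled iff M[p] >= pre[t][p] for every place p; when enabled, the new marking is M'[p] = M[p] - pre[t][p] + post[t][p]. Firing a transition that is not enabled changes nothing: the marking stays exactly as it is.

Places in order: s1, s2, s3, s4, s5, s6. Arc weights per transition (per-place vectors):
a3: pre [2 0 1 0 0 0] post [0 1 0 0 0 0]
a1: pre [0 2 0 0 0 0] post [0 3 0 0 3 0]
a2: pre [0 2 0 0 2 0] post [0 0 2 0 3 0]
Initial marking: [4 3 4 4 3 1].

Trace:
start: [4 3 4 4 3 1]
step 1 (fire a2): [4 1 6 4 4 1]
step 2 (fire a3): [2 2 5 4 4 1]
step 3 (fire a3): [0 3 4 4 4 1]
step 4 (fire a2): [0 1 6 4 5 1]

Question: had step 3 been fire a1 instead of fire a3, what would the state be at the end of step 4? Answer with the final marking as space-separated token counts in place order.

(re-executing from step 3 with the substitution; state before step 3: [2 2 5 4 4 1])
step 3 (fire a1): [2 3 5 4 7 1]
step 4 (fire a2): [2 1 7 4 8 1]

2 1 7 4 8 1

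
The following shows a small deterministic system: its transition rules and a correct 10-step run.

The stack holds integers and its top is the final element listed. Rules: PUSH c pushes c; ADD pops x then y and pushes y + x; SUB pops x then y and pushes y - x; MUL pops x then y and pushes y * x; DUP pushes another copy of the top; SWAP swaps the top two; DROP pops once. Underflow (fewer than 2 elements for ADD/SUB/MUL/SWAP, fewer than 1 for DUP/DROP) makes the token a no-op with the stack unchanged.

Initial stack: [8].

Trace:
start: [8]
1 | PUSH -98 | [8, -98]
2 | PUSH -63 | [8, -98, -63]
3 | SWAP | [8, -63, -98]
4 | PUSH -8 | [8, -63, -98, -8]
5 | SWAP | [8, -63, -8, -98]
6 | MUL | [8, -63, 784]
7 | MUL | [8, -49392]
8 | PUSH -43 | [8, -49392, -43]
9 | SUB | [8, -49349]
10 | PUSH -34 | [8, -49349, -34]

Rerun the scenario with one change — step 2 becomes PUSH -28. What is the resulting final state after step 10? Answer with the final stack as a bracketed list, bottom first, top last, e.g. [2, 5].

[8, -21909, -34]

(re-executing from step 2 with the substitution; state before step 2: [8, -98])
2 | PUSH -28 | [8, -98, -28]
3 | SWAP | [8, -28, -98]
4 | PUSH -8 | [8, -28, -98, -8]
5 | SWAP | [8, -28, -8, -98]
6 | MUL | [8, -28, 784]
7 | MUL | [8, -21952]
8 | PUSH -43 | [8, -21952, -43]
9 | SUB | [8, -21909]
10 | PUSH -34 | [8, -21909, -34]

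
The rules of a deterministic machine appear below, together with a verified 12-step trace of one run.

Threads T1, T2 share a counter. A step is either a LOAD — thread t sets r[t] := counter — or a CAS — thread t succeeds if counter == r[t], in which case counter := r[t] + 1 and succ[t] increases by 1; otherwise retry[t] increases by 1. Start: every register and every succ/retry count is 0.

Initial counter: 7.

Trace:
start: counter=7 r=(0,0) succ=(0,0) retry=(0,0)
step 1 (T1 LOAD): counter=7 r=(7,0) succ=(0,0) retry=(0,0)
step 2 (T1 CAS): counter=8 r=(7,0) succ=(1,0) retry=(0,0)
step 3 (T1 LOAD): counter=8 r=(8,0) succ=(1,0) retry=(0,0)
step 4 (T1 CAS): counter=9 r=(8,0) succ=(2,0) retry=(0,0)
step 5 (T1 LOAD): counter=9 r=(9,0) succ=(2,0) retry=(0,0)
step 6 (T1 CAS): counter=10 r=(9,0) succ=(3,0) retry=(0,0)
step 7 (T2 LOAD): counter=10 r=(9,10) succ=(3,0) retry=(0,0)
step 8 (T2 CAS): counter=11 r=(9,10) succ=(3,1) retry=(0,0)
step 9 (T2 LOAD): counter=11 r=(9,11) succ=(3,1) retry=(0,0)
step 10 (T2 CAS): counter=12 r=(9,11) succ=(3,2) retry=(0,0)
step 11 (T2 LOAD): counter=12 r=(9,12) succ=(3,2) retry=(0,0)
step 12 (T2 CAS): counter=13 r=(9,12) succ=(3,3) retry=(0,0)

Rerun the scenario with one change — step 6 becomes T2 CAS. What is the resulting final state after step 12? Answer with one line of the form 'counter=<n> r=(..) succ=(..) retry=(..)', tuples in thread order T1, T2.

(re-executing from step 6 with the substitution; state before step 6: counter=9 r=(9,0) succ=(2,0) retry=(0,0))
step 6 (T2 CAS): counter=9 r=(9,0) succ=(2,0) retry=(0,1)
step 7 (T2 LOAD): counter=9 r=(9,9) succ=(2,0) retry=(0,1)
step 8 (T2 CAS): counter=10 r=(9,9) succ=(2,1) retry=(0,1)
step 9 (T2 LOAD): counter=10 r=(9,10) succ=(2,1) retry=(0,1)
step 10 (T2 CAS): counter=11 r=(9,10) succ=(2,2) retry=(0,1)
step 11 (T2 LOAD): counter=11 r=(9,11) succ=(2,2) retry=(0,1)
step 12 (T2 CAS): counter=12 r=(9,11) succ=(2,3) retry=(0,1)

counter=12 r=(9,11) succ=(2,3) retry=(0,1)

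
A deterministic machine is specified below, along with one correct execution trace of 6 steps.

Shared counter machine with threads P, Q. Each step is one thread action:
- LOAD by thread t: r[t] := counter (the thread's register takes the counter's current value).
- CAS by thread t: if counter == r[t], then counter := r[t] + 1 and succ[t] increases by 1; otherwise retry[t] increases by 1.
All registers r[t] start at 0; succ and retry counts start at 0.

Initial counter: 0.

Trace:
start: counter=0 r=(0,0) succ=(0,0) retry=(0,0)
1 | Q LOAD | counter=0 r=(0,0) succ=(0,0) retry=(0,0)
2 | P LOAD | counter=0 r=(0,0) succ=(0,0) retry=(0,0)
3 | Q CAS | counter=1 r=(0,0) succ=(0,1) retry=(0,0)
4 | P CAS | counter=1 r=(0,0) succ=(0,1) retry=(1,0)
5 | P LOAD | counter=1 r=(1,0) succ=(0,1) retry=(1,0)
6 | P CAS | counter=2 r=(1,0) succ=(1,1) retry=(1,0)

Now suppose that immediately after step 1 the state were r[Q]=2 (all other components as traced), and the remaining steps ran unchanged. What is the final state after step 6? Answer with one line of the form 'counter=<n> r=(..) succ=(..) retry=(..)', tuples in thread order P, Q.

state after step 1 := counter=0 r=(0,2) succ=(0,0) retry=(0,0)
2 | P LOAD | counter=0 r=(0,2) succ=(0,0) retry=(0,0)
3 | Q CAS | counter=0 r=(0,2) succ=(0,0) retry=(0,1)
4 | P CAS | counter=1 r=(0,2) succ=(1,0) retry=(0,1)
5 | P LOAD | counter=1 r=(1,2) succ=(1,0) retry=(0,1)
6 | P CAS | counter=2 r=(1,2) succ=(2,0) retry=(0,1)

counter=2 r=(1,2) succ=(2,0) retry=(0,1)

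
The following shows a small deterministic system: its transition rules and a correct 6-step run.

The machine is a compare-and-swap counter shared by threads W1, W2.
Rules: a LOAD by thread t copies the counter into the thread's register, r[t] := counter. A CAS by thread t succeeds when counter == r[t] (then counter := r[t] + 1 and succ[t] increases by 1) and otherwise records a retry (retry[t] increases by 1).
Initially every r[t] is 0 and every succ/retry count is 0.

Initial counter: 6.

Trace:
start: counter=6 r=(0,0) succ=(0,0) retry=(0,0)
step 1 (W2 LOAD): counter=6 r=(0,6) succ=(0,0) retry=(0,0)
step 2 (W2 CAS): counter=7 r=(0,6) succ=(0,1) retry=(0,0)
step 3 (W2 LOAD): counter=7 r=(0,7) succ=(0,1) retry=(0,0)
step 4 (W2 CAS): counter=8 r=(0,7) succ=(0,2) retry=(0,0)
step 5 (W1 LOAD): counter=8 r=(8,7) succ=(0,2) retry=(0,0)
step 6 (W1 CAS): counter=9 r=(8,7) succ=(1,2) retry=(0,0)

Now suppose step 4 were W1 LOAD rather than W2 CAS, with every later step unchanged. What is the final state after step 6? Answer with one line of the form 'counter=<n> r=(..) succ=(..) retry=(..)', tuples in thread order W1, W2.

counter=8 r=(7,7) succ=(1,1) retry=(0,0)

(re-executing from step 4 with the substitution; state before step 4: counter=7 r=(0,7) succ=(0,1) retry=(0,0))
step 4 (W1 LOAD): counter=7 r=(7,7) succ=(0,1) retry=(0,0)
step 5 (W1 LOAD): counter=7 r=(7,7) succ=(0,1) retry=(0,0)
step 6 (W1 CAS): counter=8 r=(7,7) succ=(1,1) retry=(0,0)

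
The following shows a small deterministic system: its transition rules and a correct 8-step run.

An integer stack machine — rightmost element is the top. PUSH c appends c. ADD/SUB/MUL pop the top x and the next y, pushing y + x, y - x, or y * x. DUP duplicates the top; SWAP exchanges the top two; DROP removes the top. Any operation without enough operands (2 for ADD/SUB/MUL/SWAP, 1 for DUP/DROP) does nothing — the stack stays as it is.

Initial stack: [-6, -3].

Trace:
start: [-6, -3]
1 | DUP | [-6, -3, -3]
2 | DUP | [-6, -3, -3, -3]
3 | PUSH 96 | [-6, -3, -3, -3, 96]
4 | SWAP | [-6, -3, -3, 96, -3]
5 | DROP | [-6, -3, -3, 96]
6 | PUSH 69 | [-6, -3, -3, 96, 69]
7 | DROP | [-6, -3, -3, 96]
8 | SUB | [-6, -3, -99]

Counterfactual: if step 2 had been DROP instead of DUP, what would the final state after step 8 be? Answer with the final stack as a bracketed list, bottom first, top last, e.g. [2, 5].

(re-executing from step 2 with the substitution; state before step 2: [-6, -3, -3])
2 | DROP | [-6, -3]
3 | PUSH 96 | [-6, -3, 96]
4 | SWAP | [-6, 96, -3]
5 | DROP | [-6, 96]
6 | PUSH 69 | [-6, 96, 69]
7 | DROP | [-6, 96]
8 | SUB | [-102]

[-102]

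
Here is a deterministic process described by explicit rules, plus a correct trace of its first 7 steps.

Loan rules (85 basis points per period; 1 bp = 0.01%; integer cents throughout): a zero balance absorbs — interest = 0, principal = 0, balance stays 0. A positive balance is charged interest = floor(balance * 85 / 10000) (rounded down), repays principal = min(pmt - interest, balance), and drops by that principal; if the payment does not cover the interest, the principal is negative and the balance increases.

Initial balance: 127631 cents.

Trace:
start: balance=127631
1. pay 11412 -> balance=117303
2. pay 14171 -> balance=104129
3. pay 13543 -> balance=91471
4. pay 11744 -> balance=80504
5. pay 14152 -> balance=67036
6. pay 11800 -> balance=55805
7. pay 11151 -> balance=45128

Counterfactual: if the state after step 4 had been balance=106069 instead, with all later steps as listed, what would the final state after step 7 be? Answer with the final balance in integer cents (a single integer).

state after step 4 := balance=106069
5. pay 14152 -> balance=92818
6. pay 11800 -> balance=81806
7. pay 11151 -> balance=71350

71350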